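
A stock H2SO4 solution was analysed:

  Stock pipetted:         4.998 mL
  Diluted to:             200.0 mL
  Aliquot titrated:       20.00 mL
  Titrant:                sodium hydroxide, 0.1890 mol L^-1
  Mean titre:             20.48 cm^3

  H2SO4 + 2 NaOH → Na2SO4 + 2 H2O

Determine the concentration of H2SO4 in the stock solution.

n(NaOH) = 0.02048 × 0.1890 = 3.871 × 10^-3 mol
From the 1:2 ratio, n(H2SO4) in the aliquot = 1/2 × 3.871 × 10^-3 = 1.935 × 10^-3 mol
[H2SO4]_dilute = 1.935 × 10^-3 / 0.02000 = 0.09677 mol/L
Dilution factor = 200.0 / 4.998 = 40.02
[H2SO4]_stock = 0.09677 × 40.02 = 3.872 mol/L

3.872 mol/L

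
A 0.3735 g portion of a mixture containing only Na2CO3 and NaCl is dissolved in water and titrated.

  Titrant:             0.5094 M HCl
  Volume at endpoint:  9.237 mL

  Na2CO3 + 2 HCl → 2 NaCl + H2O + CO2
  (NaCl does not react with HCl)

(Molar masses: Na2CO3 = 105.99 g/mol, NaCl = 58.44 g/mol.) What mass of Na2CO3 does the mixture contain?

0.2494 g

n(HCl) = 0.009237 × 0.5094 = 4.705 × 10^-3 mol
Let x = n(Na2CO3), y = n(NaCl).
Titrant: 2x = 4.705 × 10^-3;  mass: 105.99x + 58.44y = 0.3735
Solving, x = 2.353 × 10^-3 mol, y = 2.124 × 10^-3 mol
mass of Na2CO3 = 2.353 × 10^-3 × 105.99 = 0.2494 g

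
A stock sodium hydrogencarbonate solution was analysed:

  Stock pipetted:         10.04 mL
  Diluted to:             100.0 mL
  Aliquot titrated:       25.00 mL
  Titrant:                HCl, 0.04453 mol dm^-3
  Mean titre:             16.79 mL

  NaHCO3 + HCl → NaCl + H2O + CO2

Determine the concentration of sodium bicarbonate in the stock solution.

n(HCl) = 0.01679 × 0.04453 = 7.477 × 10^-4 mol
n(NaHCO3) in the aliquot = 7.477 × 10^-4 mol (1:1 ratio)
[NaHCO3]_dilute = 7.477 × 10^-4 / 0.02500 = 0.02991 mol/L
Dilution factor = 100.0 / 10.04 = 9.960
[NaHCO3]_stock = 0.02991 × 9.960 = 0.2979 mol/L

0.2979 mol/L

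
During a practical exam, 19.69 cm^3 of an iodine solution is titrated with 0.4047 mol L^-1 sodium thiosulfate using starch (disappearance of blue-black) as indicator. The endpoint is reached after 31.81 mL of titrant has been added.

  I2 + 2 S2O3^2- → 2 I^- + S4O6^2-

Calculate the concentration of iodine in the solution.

n(Na2S2O3) = 0.03181 L × 0.4047 mol/L = 0.01287 mol
From the 1:2 mole ratio, n(I2) = 1/2 × 0.01287 = 6.437 × 10^-3 mol
[I2] = 6.437 × 10^-3 mol / 0.01969 L = 0.3269 mol/L

0.3269 mol/L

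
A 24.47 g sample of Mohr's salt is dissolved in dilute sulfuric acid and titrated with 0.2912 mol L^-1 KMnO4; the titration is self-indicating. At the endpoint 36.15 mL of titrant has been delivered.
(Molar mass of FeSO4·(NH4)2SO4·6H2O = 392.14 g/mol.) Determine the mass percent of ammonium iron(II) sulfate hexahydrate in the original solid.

MnO4^- + 5 Fe^2+ + 8 H^+ → Mn^2+ + 5 Fe^3+ + 4 H2O
n(KMnO4) = 0.03615 L × 0.2912 mol/L = 0.01053 mol
From the 5:1 ratio, n(FeSO4·(NH4)2SO4·6H2O) = 5/1 × 0.01053 = 0.05263 mol
mass of FeSO4·(NH4)2SO4·6H2O = 0.05263 × 392.14 g/mol = 20.64 g
% FeSO4·(NH4)2SO4·6H2O = 20.64 / 24.47 × 100 = 84.35 %

84.35 %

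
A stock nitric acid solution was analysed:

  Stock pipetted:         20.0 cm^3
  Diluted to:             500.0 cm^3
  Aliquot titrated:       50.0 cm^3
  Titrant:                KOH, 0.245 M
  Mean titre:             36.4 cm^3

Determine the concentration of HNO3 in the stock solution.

4.46 M

HNO3 + KOH → KNO3 + H2O
n(KOH) = 0.0364 × 0.245 = 8.92 × 10^-3 mol
n(HNO3) in the aliquot = 8.92 × 10^-3 mol (1:1 ratio)
[HNO3]_dilute = 8.92 × 10^-3 / 0.0500 = 0.178 mol/L
Dilution factor = 500.0 / 20.0 = 25.00
[HNO3]_stock = 0.178 × 25.00 = 4.46 mol/L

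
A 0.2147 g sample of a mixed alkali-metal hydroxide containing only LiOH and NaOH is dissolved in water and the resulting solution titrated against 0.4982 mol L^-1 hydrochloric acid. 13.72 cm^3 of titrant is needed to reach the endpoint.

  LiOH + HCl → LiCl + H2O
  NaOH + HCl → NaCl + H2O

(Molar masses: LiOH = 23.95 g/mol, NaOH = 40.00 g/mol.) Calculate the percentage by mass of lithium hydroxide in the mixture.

40.81 %

n(HCl) = 0.01372 × 0.4982 = 6.835 × 10^-3 mol
Let x = n(LiOH), y = n(NaOH).
Titrant: 1x + 1y = 6.835 × 10^-3;  mass: 23.95x + 40.00y = 0.2147
Solving, x = 3.658 × 10^-3 mol, y = 3.177 × 10^-3 mol
mass of LiOH = 3.658 × 10^-3 × 23.95 = 0.08761 g
% LiOH = 0.08761 / 0.2147 × 100 = 40.81 %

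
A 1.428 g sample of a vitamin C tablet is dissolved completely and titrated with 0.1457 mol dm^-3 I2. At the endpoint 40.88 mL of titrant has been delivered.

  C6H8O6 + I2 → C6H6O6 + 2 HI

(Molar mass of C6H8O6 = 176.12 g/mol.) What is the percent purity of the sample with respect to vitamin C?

n(I2) = 0.04088 L × 0.1457 mol/L = 5.956 × 10^-3 mol
n(C6H8O6) = 5.956 × 10^-3 mol (1:1 ratio)
mass of C6H8O6 = 5.956 × 10^-3 × 176.12 g/mol = 1.049 g
% C6H8O6 = 1.049 / 1.428 × 100 = 73.46 %

73.46 %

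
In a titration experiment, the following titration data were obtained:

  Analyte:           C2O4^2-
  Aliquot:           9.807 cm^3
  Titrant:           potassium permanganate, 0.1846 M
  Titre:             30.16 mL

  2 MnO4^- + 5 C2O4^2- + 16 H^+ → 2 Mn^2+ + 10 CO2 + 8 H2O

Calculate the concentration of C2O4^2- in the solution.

n(KMnO4) = 0.03016 L × 0.1846 mol/L = 5.568 × 10^-3 mol
From the 5:2 mole ratio, n(C2O4^2-) = 5/2 × 5.568 × 10^-3 = 0.01392 mol
[C2O4^2-] = 0.01392 mol / 0.009807 L = 1.419 mol/L

1.419 M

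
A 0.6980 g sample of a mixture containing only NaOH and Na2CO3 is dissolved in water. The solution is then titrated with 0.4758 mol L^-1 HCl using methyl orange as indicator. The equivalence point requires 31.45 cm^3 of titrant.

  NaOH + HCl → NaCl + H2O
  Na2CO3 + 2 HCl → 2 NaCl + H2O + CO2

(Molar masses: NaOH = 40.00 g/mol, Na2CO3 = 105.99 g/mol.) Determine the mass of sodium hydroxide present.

0.2925 g

n(HCl) = 0.03145 × 0.4758 = 0.01496 mol
Let x = n(NaOH), y = n(Na2CO3).
Titrant: 1x + 2y = 0.01496;  mass: 40.00x + 105.99y = 0.6980
Solving, x = 7.311 × 10^-3 mol, y = 3.826 × 10^-3 mol
mass of NaOH = 7.311 × 10^-3 × 40.00 = 0.2925 g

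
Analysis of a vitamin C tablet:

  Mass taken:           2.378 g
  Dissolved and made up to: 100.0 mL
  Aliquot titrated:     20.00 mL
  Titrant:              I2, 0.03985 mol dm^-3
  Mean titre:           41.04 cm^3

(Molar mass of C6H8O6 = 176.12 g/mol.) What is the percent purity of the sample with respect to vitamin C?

C6H8O6 + I2 → C6H6O6 + 2 HI
n(I2) per titration = 0.04104 × 0.03985 = 1.635 × 10^-3 mol
n(C6H8O6) in each aliquot = 1.635 × 10^-3 mol (1:1 ratio)
n(C6H8O6) in the whole flask = 1.635 × 10^-3 × 100.0/20.00 = 8.177 × 10^-3 mol
mass of C6H8O6 = 8.177 × 10^-3 × 176.12 = 1.440 g
% C6H8O6 = 1.440 / 2.378 × 100 = 60.56 %

60.56 %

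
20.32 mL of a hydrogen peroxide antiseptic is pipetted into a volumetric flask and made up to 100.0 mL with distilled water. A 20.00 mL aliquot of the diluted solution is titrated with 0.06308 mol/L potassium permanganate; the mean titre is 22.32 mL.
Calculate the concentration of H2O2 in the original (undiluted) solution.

2 MnO4^- + 5 H2O2 + 6 H^+ → 2 Mn^2+ + 5 O2 + 8 H2O
n(KMnO4) = 0.02232 × 0.06308 = 1.408 × 10^-3 mol
From the 5:2 ratio, n(H2O2) in the aliquot = 5/2 × 1.408 × 10^-3 = 3.520 × 10^-3 mol
[H2O2]_dilute = 3.520 × 10^-3 / 0.02000 = 0.1760 mol/L
Dilution factor = 100.0 / 20.32 = 4.921
[H2O2]_stock = 0.1760 × 4.921 = 0.8661 mol/L

0.8661 mol/L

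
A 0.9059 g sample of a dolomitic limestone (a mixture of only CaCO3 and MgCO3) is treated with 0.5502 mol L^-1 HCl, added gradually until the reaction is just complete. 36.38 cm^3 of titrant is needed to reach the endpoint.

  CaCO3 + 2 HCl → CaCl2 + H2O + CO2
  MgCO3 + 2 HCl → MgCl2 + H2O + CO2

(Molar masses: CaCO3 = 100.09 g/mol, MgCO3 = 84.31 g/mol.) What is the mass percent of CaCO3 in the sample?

43.49 %

n(HCl) = 0.03638 × 0.5502 = 0.02002 mol
Let x = n(CaCO3), y = n(MgCO3).
Titrant: 2x + 2y = 0.02002;  mass: 100.09x + 84.31y = 0.9059
Solving, x = 3.936 × 10^-3 mol, y = 6.072 × 10^-3 mol
mass of CaCO3 = 3.936 × 10^-3 × 100.09 = 0.3940 g
% CaCO3 = 0.3940 / 0.9059 × 100 = 43.49 %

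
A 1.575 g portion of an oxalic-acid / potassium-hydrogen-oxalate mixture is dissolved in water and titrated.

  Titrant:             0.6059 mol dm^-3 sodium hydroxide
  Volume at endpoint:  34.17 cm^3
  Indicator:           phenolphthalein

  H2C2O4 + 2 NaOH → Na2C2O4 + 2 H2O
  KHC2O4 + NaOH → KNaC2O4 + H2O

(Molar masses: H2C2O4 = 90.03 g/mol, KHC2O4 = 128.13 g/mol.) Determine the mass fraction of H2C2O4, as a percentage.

37.06 %

n(NaOH) = 0.03417 × 0.6059 = 0.02070 mol
Let x = n(H2C2O4), y = n(KHC2O4).
Titrant: 2x + 1y = 0.02070;  mass: 90.03x + 128.13y = 1.575
Solving, x = 6.484 × 10^-3 mol, y = 7.737 × 10^-3 mol
mass of H2C2O4 = 6.484 × 10^-3 × 90.03 = 0.5837 g
% H2C2O4 = 0.5837 / 1.575 × 100 = 37.06 %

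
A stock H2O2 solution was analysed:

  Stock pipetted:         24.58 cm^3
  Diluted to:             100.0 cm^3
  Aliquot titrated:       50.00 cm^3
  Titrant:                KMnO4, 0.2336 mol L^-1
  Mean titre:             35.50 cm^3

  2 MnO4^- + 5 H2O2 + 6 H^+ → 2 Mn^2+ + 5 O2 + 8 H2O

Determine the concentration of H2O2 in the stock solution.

n(KMnO4) = 0.03550 × 0.2336 = 8.293 × 10^-3 mol
From the 5:2 ratio, n(H2O2) in the aliquot = 5/2 × 8.293 × 10^-3 = 0.02073 mol
[H2O2]_dilute = 0.02073 / 0.05000 = 0.4146 mol/L
Dilution factor = 100.0 / 24.58 = 4.068
[H2O2]_stock = 0.4146 × 4.068 = 1.687 mol/L

1.687 mol/L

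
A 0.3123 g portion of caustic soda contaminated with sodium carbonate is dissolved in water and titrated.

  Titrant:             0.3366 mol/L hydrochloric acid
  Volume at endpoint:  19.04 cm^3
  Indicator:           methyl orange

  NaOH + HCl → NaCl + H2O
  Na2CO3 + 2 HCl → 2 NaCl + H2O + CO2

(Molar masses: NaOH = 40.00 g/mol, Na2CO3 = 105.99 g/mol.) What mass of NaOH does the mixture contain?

n(HCl) = 0.01904 × 0.3366 = 6.409 × 10^-3 mol
Let x = n(NaOH), y = n(Na2CO3).
Titrant: 1x + 2y = 6.409 × 10^-3;  mass: 40.00x + 105.99y = 0.3123
Solving, x = 2.104 × 10^-3 mol, y = 2.153 × 10^-3 mol
mass of NaOH = 2.104 × 10^-3 × 40.00 = 0.08415 g

0.08415 g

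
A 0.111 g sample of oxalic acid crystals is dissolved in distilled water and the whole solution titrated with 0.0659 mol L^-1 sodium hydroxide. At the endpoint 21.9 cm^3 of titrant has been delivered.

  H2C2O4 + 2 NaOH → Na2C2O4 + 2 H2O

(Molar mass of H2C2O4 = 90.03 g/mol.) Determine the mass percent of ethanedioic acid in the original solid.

58.5 %

n(NaOH) = 0.0219 L × 0.0659 mol/L = 1.44 × 10^-3 mol
From the 1:2 ratio, n(H2C2O4) = 1/2 × 1.44 × 10^-3 = 7.22 × 10^-4 mol
mass of H2C2O4 = 7.22 × 10^-4 × 90.03 g/mol = 0.0650 g
% H2C2O4 = 0.0650 / 0.111 × 100 = 58.5 %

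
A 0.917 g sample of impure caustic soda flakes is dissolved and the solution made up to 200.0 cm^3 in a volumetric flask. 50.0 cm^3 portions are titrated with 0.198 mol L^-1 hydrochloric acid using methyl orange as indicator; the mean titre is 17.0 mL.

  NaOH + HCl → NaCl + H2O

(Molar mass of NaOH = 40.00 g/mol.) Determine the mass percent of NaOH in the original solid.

58.7 %

n(HCl) per titration = 0.0170 × 0.198 = 3.37 × 10^-3 mol
n(NaOH) in each aliquot = 3.37 × 10^-3 mol (1:1 ratio)
n(NaOH) in the whole flask = 3.37 × 10^-3 × 200.0/50.0 = 0.0135 mol
mass of NaOH = 0.0135 × 40.00 = 0.539 g
% NaOH = 0.539 / 0.917 × 100 = 58.7 %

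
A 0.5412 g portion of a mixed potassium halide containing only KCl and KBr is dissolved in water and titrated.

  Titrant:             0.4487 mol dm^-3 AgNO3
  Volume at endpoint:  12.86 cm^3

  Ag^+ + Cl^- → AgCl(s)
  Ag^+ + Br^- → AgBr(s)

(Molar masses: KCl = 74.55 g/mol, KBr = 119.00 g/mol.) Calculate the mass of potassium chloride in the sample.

0.2440 g

n(AgNO3) = 0.01286 × 0.4487 = 5.770 × 10^-3 mol
Let x = n(KCl), y = n(KBr).
Titrant: 1x + 1y = 5.770 × 10^-3;  mass: 74.55x + 119.00y = 0.5412
Solving, x = 3.273 × 10^-3 mol, y = 2.498 × 10^-3 mol
mass of KCl = 3.273 × 10^-3 × 74.55 = 0.2440 g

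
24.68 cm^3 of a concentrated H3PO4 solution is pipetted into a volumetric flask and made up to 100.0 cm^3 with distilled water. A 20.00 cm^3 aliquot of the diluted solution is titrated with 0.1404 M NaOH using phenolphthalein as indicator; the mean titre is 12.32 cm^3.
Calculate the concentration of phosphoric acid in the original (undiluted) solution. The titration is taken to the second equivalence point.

H3PO4 + 2 NaOH → Na2HPO4 + 2 H2O
n(NaOH) = 0.01232 × 0.1404 = 1.730 × 10^-3 mol
From the 1:2 ratio, n(H3PO4) in the aliquot = 1/2 × 1.730 × 10^-3 = 8.649 × 10^-4 mol
[H3PO4]_dilute = 8.649 × 10^-4 / 0.02000 = 0.04324 mol/L
Dilution factor = 100.0 / 24.68 = 4.052
[H3PO4]_stock = 0.04324 × 4.052 = 0.1752 mol/L

0.1752 M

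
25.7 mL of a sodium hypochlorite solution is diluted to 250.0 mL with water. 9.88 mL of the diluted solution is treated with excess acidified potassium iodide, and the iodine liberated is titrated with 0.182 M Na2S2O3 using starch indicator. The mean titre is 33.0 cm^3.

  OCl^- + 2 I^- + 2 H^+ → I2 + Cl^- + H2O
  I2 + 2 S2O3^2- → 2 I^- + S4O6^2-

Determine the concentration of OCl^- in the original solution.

n(S2O3^2-) = 0.0330 × 0.182 = 6.01 × 10^-3 mol
n(I2) = n(S2O3^2-)/2 = 3.00 × 10^-3 mol
n(OCl^-) in the aliquot = 3.00 × 10^-3 mol (1:1 ratio)
[OCl^-]_dilute = 3.00 × 10^-3 / 0.00988 = 0.304 mol/L
[OCl^-]_original = 0.304 × 250.0/25.7 = 2.96 mol/L

2.96 M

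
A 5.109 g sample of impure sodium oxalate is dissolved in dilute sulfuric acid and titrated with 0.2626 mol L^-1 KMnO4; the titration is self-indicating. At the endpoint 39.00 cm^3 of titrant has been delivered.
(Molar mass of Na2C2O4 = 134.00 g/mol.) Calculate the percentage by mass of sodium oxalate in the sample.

67.15 %

2 MnO4^- + 5 C2O4^2- + 16 H^+ → 2 Mn^2+ + 10 CO2 + 8 H2O
n(KMnO4) = 0.03900 L × 0.2626 mol/L = 0.01024 mol
From the 5:2 ratio, n(Na2C2O4) = 5/2 × 0.01024 = 0.02560 mol
mass of Na2C2O4 = 0.02560 × 134.00 g/mol = 3.431 g
% Na2C2O4 = 3.431 / 5.109 × 100 = 67.15 %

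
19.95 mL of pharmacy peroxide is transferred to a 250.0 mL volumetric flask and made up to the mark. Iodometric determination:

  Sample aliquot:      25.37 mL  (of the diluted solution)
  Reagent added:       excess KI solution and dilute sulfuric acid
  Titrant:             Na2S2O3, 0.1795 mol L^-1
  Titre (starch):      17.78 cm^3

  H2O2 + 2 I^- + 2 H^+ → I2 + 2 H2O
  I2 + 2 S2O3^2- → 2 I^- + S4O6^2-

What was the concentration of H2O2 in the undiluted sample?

0.7882 mol/L

n(S2O3^2-) = 0.01778 × 0.1795 = 3.192 × 10^-3 mol
n(I2) = n(S2O3^2-)/2 = 1.596 × 10^-3 mol
n(H2O2) in the aliquot = 1.596 × 10^-3 mol (1:1 ratio)
[H2O2]_dilute = 1.596 × 10^-3 / 0.02537 = 0.06290 mol/L
[H2O2]_original = 0.06290 × 250.0/19.95 = 0.7882 mol/L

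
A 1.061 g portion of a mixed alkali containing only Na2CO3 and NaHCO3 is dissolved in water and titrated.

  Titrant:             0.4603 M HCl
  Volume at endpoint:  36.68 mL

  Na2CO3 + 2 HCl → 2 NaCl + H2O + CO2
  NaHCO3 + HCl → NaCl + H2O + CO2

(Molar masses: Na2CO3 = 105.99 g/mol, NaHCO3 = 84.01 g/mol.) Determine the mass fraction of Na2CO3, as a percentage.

n(HCl) = 0.03668 × 0.4603 = 0.01688 mol
Let x = n(Na2CO3), y = n(NaHCO3).
Titrant: 2x + 1y = 0.01688;  mass: 105.99x + 84.01y = 1.061
Solving, x = 5.762 × 10^-3 mol, y = 5.360 × 10^-3 mol
mass of Na2CO3 = 5.762 × 10^-3 × 105.99 = 0.6107 g
% Na2CO3 = 0.6107 / 1.061 × 100 = 57.56 %

57.56 %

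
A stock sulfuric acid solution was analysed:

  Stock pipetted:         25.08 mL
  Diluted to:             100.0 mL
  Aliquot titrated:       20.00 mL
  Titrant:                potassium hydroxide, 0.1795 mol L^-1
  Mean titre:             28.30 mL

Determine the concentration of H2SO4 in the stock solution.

H2SO4 + 2 KOH → K2SO4 + 2 H2O
n(KOH) = 0.02830 × 0.1795 = 5.080 × 10^-3 mol
From the 1:2 ratio, n(H2SO4) in the aliquot = 1/2 × 5.080 × 10^-3 = 2.540 × 10^-3 mol
[H2SO4]_dilute = 2.540 × 10^-3 / 0.02000 = 0.1270 mol/L
Dilution factor = 100.0 / 25.08 = 3.987
[H2SO4]_stock = 0.1270 × 3.987 = 0.5064 mol/L

0.5064 mol/L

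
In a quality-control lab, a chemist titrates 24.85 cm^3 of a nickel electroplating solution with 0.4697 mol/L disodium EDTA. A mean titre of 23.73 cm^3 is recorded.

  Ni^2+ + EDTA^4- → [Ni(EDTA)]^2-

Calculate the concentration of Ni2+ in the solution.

n(EDTA) = 0.02373 L × 0.4697 mol/L = 0.01115 mol
n(Ni2+) = 0.01115 mol (1:1 mole ratio)
[Ni2+] = 0.01115 mol / 0.02485 L = 0.4485 mol/L

0.4485 mol/L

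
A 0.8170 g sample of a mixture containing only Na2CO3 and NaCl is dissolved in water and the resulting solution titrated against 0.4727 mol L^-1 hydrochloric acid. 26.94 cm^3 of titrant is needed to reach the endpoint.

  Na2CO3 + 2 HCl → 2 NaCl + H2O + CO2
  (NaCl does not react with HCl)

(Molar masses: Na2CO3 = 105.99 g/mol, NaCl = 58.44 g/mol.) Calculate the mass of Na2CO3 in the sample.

0.6749 g

n(HCl) = 0.02694 × 0.4727 = 0.01273 mol
Let x = n(Na2CO3), y = n(NaCl).
Titrant: 2x = 0.01273;  mass: 105.99x + 58.44y = 0.8170
Solving, x = 6.367 × 10^-3 mol, y = 2.432 × 10^-3 mol
mass of Na2CO3 = 6.367 × 10^-3 × 105.99 = 0.6749 g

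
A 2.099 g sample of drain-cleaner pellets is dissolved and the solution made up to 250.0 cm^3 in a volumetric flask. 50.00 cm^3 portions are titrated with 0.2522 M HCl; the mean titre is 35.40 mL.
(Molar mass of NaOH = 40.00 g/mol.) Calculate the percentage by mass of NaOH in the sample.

NaOH + HCl → NaCl + H2O
n(HCl) per titration = 0.03540 × 0.2522 = 8.928 × 10^-3 mol
n(NaOH) in each aliquot = 8.928 × 10^-3 mol (1:1 ratio)
n(NaOH) in the whole flask = 8.928 × 10^-3 × 250.0/50.00 = 0.04464 mol
mass of NaOH = 0.04464 × 40.00 = 1.786 g
% NaOH = 1.786 / 2.099 × 100 = 85.07 %

85.07 %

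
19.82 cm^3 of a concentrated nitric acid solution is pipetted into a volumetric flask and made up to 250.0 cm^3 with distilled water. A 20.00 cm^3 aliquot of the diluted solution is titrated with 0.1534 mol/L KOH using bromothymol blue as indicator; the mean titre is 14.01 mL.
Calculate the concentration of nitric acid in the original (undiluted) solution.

1.355 mol/L

HNO3 + KOH → KNO3 + H2O
n(KOH) = 0.01401 × 0.1534 = 2.149 × 10^-3 mol
n(HNO3) in the aliquot = 2.149 × 10^-3 mol (1:1 ratio)
[HNO3]_dilute = 2.149 × 10^-3 / 0.02000 = 0.1075 mol/L
Dilution factor = 250.0 / 19.82 = 12.61
[HNO3]_stock = 0.1075 × 12.61 = 1.355 mol/L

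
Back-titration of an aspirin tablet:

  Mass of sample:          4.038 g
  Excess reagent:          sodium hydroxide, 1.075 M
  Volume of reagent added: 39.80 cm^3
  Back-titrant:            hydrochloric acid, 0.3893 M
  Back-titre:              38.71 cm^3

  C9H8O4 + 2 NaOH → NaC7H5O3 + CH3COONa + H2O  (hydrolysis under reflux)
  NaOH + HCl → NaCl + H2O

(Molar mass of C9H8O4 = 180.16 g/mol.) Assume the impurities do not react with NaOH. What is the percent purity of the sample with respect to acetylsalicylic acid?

n(NaOH) added = 0.03980 × 1.075 = 0.04278 mol
n(HCl) used in back-titration = 0.03871 × 0.3893 = 0.01507 mol
n(NaOH) left over = 0.01507 mol (1:1 ratio)
n(NaOH) consumed by analyte = 0.04278 − 0.01507 = 0.02772 mol
From the 1:2 ratio, n(C9H8O4) = 1/2 × 0.02772 = 0.01386 mol
mass of C9H8O4 = 0.01386 × 180.16 = 2.497 g
% C9H8O4 = 2.497 / 4.038 × 100 = 61.83 %

61.83 %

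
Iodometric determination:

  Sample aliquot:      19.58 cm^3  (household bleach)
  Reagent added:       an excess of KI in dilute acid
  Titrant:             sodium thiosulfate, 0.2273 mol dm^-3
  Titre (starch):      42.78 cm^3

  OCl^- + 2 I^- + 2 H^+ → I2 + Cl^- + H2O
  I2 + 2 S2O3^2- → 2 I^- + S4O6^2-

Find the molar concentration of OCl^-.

0.2483 mol/L

n(S2O3^2-) = 0.04278 × 0.2273 = 9.724 × 10^-3 mol
n(I2) = n(S2O3^2-)/2 = 4.862 × 10^-3 mol
n(OCl^-) in the aliquot = 4.862 × 10^-3 mol (1:1 ratio)
[OCl^-] = 4.862 × 10^-3 / 0.01958 = 0.2483 mol/L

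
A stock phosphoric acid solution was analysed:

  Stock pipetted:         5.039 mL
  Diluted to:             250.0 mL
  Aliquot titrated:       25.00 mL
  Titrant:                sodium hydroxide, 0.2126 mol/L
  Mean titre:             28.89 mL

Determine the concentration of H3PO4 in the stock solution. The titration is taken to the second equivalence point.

H3PO4 + 2 NaOH → Na2HPO4 + 2 H2O
n(NaOH) = 0.02889 × 0.2126 = 6.142 × 10^-3 mol
From the 1:2 ratio, n(H3PO4) in the aliquot = 1/2 × 6.142 × 10^-3 = 3.071 × 10^-3 mol
[H3PO4]_dilute = 3.071 × 10^-3 / 0.02500 = 0.1228 mol/L
Dilution factor = 250.0 / 5.039 = 49.61
[H3PO4]_stock = 0.1228 × 49.61 = 6.094 mol/L

6.094 mol/L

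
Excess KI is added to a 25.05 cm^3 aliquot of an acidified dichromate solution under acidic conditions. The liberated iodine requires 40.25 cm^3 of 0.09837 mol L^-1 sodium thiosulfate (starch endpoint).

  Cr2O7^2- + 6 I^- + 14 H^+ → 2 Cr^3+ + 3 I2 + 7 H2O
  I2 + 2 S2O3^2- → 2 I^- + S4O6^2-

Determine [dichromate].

n(S2O3^2-) = 0.04025 × 0.09837 = 3.959 × 10^-3 mol
n(I2) = n(S2O3^2-)/2 = 1.980 × 10^-3 mol
From the 1:3 ratio, n(Cr2O7^2-) in the aliquot = 1/3 × 1.980 × 10^-3 = 6.599 × 10^-4 mol
[Cr2O7^2-] = 6.599 × 10^-4 / 0.02505 = 0.02634 mol/L

0.02634 mol/L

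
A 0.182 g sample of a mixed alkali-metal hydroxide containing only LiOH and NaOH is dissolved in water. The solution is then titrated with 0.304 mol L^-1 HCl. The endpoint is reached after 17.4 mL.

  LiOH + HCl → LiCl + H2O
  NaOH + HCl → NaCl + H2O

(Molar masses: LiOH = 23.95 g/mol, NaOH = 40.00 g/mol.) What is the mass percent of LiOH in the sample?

24.3 %

n(HCl) = 0.0174 × 0.304 = 5.29 × 10^-3 mol
Let x = n(LiOH), y = n(NaOH).
Titrant: 1x + 1y = 5.29 × 10^-3;  mass: 23.95x + 40.00y = 0.182
Solving, x = 1.84 × 10^-3 mol, y = 3.45 × 10^-3 mol
mass of LiOH = 1.84 × 10^-3 × 23.95 = 0.0441 g
% LiOH = 0.0441 / 0.182 × 100 = 24.3 %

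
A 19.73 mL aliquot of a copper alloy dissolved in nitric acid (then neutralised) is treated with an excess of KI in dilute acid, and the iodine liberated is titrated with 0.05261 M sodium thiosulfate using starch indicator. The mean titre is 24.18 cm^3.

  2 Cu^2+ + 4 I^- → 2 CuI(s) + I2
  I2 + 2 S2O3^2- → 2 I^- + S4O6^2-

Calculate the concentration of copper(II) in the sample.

0.06448 M

n(S2O3^2-) = 0.02418 × 0.05261 = 1.272 × 10^-3 mol
n(I2) = n(S2O3^2-)/2 = 6.361 × 10^-4 mol
From the 2:1 ratio, n(Cu2+) in the aliquot = 2/1 × 6.361 × 10^-4 = 1.272 × 10^-3 mol
[Cu2+] = 1.272 × 10^-3 / 0.01973 = 0.06448 mol/L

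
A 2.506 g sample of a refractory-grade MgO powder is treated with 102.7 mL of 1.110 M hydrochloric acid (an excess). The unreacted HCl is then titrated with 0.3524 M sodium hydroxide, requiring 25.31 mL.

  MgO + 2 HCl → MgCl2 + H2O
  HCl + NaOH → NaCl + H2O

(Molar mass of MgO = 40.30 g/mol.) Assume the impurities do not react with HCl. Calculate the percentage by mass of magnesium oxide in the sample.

84.49 %

n(HCl) added = 0.1027 × 1.110 = 0.1140 mol
n(NaOH) used in back-titration = 0.02531 × 0.3524 = 8.919 × 10^-3 mol
n(HCl) left over = 8.919 × 10^-3 mol (1:1 ratio)
n(HCl) consumed by analyte = 0.1140 − 8.919 × 10^-3 = 0.1051 mol
From the 1:2 ratio, n(MgO) = 1/2 × 0.1051 = 0.05254 mol
mass of MgO = 0.05254 × 40.30 = 2.117 g
% MgO = 2.117 / 2.506 × 100 = 84.49 %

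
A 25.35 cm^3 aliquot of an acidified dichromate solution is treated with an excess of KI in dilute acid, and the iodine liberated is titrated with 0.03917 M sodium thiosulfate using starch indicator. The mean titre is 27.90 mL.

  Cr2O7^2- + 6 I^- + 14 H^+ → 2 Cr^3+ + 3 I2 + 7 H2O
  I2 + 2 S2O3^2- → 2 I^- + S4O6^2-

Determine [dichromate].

n(S2O3^2-) = 0.02790 × 0.03917 = 1.093 × 10^-3 mol
n(I2) = n(S2O3^2-)/2 = 5.464 × 10^-4 mol
From the 1:3 ratio, n(Cr2O7^2-) in the aliquot = 1/3 × 5.464 × 10^-4 = 1.821 × 10^-4 mol
[Cr2O7^2-] = 1.821 × 10^-4 / 0.02535 = 0.007185 mol/L

0.007185 M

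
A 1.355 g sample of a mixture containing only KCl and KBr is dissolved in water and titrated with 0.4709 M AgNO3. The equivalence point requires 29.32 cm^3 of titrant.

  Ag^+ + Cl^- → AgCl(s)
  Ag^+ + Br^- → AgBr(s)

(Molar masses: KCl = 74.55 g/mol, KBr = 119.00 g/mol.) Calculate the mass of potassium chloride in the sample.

n(AgNO3) = 0.02932 × 0.4709 = 0.01381 mol
Let x = n(KCl), y = n(KBr).
Titrant: 1x + 1y = 0.01381;  mass: 74.55x + 119.00y = 1.355
Solving, x = 6.479 × 10^-3 mol, y = 7.327 × 10^-3 mol
mass of KCl = 6.479 × 10^-3 × 74.55 = 0.4830 g

0.4830 g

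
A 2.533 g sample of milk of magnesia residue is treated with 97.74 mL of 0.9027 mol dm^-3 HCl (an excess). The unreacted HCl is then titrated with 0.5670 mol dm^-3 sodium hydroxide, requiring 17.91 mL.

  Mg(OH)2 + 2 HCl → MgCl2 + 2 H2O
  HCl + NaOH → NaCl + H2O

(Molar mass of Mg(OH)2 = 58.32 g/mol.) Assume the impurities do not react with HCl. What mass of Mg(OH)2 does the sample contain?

2.277 g

n(HCl) added = 0.09774 × 0.9027 = 0.08823 mol
n(NaOH) used in back-titration = 0.01791 × 0.5670 = 0.01015 mol
n(HCl) left over = 0.01015 mol (1:1 ratio)
n(HCl) consumed by analyte = 0.08823 − 0.01015 = 0.07807 mol
From the 1:2 ratio, n(Mg(OH)2) = 1/2 × 0.07807 = 0.03904 mol
mass of Mg(OH)2 = 0.03904 × 58.32 = 2.277 g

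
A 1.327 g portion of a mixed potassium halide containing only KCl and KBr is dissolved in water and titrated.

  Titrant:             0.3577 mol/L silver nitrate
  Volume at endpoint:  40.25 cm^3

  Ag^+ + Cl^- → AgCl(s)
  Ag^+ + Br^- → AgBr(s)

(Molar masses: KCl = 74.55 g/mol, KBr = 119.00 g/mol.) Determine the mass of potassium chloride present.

n(AgNO3) = 0.04025 × 0.3577 = 0.01440 mol
Let x = n(KCl), y = n(KBr).
Titrant: 1x + 1y = 0.01440;  mass: 74.55x + 119.00y = 1.327
Solving, x = 8.691 × 10^-3 mol, y = 5.707 × 10^-3 mol
mass of KCl = 8.691 × 10^-3 × 74.55 = 0.6479 g

0.6479 g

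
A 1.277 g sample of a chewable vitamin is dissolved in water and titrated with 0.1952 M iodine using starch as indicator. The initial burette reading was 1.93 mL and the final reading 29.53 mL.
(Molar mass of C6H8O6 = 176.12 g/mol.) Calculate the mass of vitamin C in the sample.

0.9489 g

C6H8O6 + I2 → C6H6O6 + 2 HI
n(I2) = 0.02760 L × 0.1952 mol/L = 5.388 × 10^-3 mol
n(C6H8O6) = 5.388 × 10^-3 mol (1:1 ratio)
mass of C6H8O6 = 5.388 × 10^-3 × 176.12 g/mol = 0.9489 g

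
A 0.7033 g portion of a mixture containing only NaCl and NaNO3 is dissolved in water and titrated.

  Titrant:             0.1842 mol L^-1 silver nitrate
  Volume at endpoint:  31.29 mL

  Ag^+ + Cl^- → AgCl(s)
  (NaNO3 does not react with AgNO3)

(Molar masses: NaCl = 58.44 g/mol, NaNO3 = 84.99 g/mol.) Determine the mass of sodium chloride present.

n(AgNO3) = 0.03129 × 0.1842 = 5.764 × 10^-3 mol
Let x = n(NaCl), y = n(NaNO3).
Titrant: 1x = 5.764 × 10^-3;  mass: 58.44x + 84.99y = 0.7033
Solving, x = 5.764 × 10^-3 mol, y = 4.312 × 10^-3 mol
mass of NaCl = 5.764 × 10^-3 × 58.44 = 0.3368 g

0.3368 g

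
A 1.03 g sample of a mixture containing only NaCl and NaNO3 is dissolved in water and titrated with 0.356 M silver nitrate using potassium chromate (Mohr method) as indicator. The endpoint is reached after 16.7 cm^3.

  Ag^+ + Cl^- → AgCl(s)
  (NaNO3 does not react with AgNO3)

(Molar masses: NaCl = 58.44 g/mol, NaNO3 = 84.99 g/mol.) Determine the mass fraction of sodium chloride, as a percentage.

n(AgNO3) = 0.0167 × 0.356 = 5.95 × 10^-3 mol
Let x = n(NaCl), y = n(NaNO3).
Titrant: 1x = 5.95 × 10^-3;  mass: 58.44x + 84.99y = 1.03
Solving, x = 5.95 × 10^-3 mol, y = 8.03 × 10^-3 mol
mass of NaCl = 5.95 × 10^-3 × 58.44 = 0.347 g
% NaCl = 0.347 / 1.03 × 100 = 33.7 %

33.7 %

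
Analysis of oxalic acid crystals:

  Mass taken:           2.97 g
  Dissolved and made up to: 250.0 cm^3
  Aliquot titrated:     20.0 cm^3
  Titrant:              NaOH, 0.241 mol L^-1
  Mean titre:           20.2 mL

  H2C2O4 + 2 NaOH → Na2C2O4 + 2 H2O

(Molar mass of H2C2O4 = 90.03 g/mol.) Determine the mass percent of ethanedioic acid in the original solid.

92.2 %

n(NaOH) per titration = 0.0202 × 0.241 = 4.87 × 10^-3 mol
From the 1:2 ratio, n(H2C2O4) in each aliquot = 1/2 × 4.87 × 10^-3 = 2.43 × 10^-3 mol
n(H2C2O4) in the whole flask = 2.43 × 10^-3 × 250.0/20.0 = 0.0304 mol
mass of H2C2O4 = 0.0304 × 90.03 = 2.74 g
% H2C2O4 = 2.74 / 2.97 × 100 = 92.2 %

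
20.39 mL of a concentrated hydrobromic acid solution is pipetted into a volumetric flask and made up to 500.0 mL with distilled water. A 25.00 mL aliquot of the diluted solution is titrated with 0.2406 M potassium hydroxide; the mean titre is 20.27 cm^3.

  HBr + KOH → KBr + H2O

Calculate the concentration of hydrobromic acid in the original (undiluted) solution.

4.784 M

n(KOH) = 0.02027 × 0.2406 = 4.877 × 10^-3 mol
n(HBr) in the aliquot = 4.877 × 10^-3 mol (1:1 ratio)
[HBr]_dilute = 4.877 × 10^-3 / 0.02500 = 0.1951 mol/L
Dilution factor = 500.0 / 20.39 = 24.52
[HBr]_stock = 0.1951 × 24.52 = 4.784 mol/L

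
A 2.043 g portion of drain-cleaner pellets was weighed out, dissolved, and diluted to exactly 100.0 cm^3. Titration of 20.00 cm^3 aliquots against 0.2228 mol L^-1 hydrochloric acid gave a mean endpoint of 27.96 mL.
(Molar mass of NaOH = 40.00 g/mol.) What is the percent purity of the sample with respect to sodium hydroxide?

NaOH + HCl → NaCl + H2O
n(HCl) per titration = 0.02796 × 0.2228 = 6.229 × 10^-3 mol
n(NaOH) in each aliquot = 6.229 × 10^-3 mol (1:1 ratio)
n(NaOH) in the whole flask = 6.229 × 10^-3 × 100.0/20.00 = 0.03115 mol
mass of NaOH = 0.03115 × 40.00 = 1.246 g
% NaOH = 1.246 / 2.043 × 100 = 60.98 %

60.98 %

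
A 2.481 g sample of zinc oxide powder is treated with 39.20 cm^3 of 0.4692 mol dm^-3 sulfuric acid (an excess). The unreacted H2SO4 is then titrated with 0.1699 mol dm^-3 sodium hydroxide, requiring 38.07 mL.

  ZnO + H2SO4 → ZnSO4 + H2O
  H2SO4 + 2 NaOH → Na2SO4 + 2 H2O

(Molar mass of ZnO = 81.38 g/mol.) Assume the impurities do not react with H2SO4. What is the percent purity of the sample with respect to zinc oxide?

n(H2SO4) added = 0.03920 × 0.4692 = 0.01839 mol
n(NaOH) used in back-titration = 0.03807 × 0.1699 = 6.468 × 10^-3 mol
From the 1:2 ratio, n(H2SO4) left over = 1/2 × 6.468 × 10^-3 = 3.234 × 10^-3 mol
n(H2SO4) consumed by analyte = 0.01839 − 3.234 × 10^-3 = 0.01516 mol
n(ZnO) = 0.01516 mol (1:1 ratio)
mass of ZnO = 0.01516 × 81.38 = 1.234 g
% ZnO = 1.234 / 2.481 × 100 = 49.72 %

49.72 %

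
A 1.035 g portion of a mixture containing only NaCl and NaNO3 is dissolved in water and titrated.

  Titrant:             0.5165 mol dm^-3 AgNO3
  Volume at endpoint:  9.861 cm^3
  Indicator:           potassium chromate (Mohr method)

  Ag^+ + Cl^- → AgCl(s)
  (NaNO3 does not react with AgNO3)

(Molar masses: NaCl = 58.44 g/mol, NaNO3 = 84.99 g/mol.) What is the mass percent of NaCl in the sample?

28.76 %

n(AgNO3) = 0.009861 × 0.5165 = 5.093 × 10^-3 mol
Let x = n(NaCl), y = n(NaNO3).
Titrant: 1x = 5.093 × 10^-3;  mass: 58.44x + 84.99y = 1.035
Solving, x = 5.093 × 10^-3 mol, y = 8.676 × 10^-3 mol
mass of NaCl = 5.093 × 10^-3 × 58.44 = 0.2976 g
% NaCl = 0.2976 / 1.035 × 100 = 28.76 %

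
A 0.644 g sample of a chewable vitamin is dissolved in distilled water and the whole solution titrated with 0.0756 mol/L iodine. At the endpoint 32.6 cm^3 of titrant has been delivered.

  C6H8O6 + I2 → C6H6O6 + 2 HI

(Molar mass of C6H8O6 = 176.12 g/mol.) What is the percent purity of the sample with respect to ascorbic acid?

67.4 %

n(I2) = 0.0326 L × 0.0756 mol/L = 2.46 × 10^-3 mol
n(C6H8O6) = 2.46 × 10^-3 mol (1:1 ratio)
mass of C6H8O6 = 2.46 × 10^-3 × 176.12 g/mol = 0.434 g
% C6H8O6 = 0.434 / 0.644 × 100 = 67.4 %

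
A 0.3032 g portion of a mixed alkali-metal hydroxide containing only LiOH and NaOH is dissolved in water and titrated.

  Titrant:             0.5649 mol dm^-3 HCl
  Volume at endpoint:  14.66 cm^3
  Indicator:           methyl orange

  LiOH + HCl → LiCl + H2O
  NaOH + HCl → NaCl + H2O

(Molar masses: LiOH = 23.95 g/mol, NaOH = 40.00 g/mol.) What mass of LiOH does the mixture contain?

n(HCl) = 0.01466 × 0.5649 = 8.281 × 10^-3 mol
Let x = n(LiOH), y = n(NaOH).
Titrant: 1x + 1y = 8.281 × 10^-3;  mass: 23.95x + 40.00y = 0.3032
Solving, x = 1.748 × 10^-3 mol, y = 6.533 × 10^-3 mol
mass of LiOH = 1.748 × 10^-3 × 23.95 = 0.04187 g

0.04187 g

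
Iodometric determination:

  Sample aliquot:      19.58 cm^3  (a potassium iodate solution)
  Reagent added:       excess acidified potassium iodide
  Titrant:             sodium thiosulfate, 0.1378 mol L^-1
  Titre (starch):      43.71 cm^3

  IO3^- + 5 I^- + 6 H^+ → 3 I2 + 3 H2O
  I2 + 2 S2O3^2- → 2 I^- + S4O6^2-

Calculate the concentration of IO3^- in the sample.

n(S2O3^2-) = 0.04371 × 0.1378 = 6.023 × 10^-3 mol
n(I2) = n(S2O3^2-)/2 = 3.012 × 10^-3 mol
From the 1:3 ratio, n(IO3^-) in the aliquot = 1/3 × 3.012 × 10^-3 = 1.004 × 10^-3 mol
[IO3^-] = 1.004 × 10^-3 / 0.01958 = 0.05127 mol/L

0.05127 mol/L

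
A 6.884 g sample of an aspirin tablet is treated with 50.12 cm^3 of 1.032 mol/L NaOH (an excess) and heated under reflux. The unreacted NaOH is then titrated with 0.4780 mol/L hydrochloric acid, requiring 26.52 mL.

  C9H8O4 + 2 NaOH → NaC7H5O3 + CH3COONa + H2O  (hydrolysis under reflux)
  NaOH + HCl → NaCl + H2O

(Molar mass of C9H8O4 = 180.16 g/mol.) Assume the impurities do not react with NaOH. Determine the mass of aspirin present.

3.517 g

n(NaOH) added = 0.05012 × 1.032 = 0.05172 mol
n(HCl) used in back-titration = 0.02652 × 0.4780 = 0.01268 mol
n(NaOH) left over = 0.01268 mol (1:1 ratio)
n(NaOH) consumed by analyte = 0.05172 − 0.01268 = 0.03905 mol
From the 1:2 ratio, n(C9H8O4) = 1/2 × 0.03905 = 0.01952 mol
mass of C9H8O4 = 0.01952 × 180.16 = 3.517 g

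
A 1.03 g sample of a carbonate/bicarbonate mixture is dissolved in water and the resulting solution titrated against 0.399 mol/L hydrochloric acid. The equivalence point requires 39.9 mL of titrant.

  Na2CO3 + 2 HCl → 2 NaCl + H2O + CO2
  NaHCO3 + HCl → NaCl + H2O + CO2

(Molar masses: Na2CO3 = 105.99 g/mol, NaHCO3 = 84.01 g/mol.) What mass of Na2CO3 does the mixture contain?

n(HCl) = 0.0399 × 0.399 = 0.0159 mol
Let x = n(Na2CO3), y = n(NaHCO3).
Titrant: 2x + 1y = 0.0159;  mass: 105.99x + 84.01y = 1.03
Solving, x = 4.96 × 10^-3 mol, y = 6.01 × 10^-3 mol
mass of Na2CO3 = 4.96 × 10^-3 × 105.99 = 0.525 g

0.525 g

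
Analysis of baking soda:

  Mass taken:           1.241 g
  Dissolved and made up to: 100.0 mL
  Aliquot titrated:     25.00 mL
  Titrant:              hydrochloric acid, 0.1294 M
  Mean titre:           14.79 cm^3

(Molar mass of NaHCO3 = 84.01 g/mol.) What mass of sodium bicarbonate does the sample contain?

NaHCO3 + HCl → NaCl + H2O + CO2
n(HCl) per titration = 0.01479 × 0.1294 = 1.914 × 10^-3 mol
n(NaHCO3) in each aliquot = 1.914 × 10^-3 mol (1:1 ratio)
n(NaHCO3) in the whole flask = 1.914 × 10^-3 × 100.0/25.00 = 7.655 × 10^-3 mol
mass of NaHCO3 = 7.655 × 10^-3 × 84.01 = 0.6431 g

0.6431 g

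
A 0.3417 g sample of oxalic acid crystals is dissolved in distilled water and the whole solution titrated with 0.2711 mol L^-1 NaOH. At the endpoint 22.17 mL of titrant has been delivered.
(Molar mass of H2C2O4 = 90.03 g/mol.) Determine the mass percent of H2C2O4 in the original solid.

H2C2O4 + 2 NaOH → Na2C2O4 + 2 H2O
n(NaOH) = 0.02217 L × 0.2711 mol/L = 6.010 × 10^-3 mol
From the 1:2 ratio, n(H2C2O4) = 1/2 × 6.010 × 10^-3 = 3.005 × 10^-3 mol
mass of H2C2O4 = 3.005 × 10^-3 × 90.03 g/mol = 0.2706 g
% H2C2O4 = 0.2706 / 0.3417 × 100 = 79.18 %

79.18 %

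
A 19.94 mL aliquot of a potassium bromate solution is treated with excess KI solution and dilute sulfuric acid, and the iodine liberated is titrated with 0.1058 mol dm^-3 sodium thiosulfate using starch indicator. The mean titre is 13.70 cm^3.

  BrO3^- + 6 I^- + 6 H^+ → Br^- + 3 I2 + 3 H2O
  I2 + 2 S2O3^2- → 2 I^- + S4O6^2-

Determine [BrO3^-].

0.01212 mol/L

n(S2O3^2-) = 0.01370 × 0.1058 = 1.449 × 10^-3 mol
n(I2) = n(S2O3^2-)/2 = 7.247 × 10^-4 mol
From the 1:3 ratio, n(BrO3^-) in the aliquot = 1/3 × 7.247 × 10^-4 = 2.416 × 10^-4 mol
[BrO3^-] = 2.416 × 10^-4 / 0.01994 = 0.01212 mol/L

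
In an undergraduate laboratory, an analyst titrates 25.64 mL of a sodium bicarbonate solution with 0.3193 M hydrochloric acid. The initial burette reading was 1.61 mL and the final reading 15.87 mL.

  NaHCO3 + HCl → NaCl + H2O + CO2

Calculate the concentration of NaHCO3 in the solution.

n(HCl) = 0.01426 L × 0.3193 mol/L = 4.553 × 10^-3 mol
n(NaHCO3) = 4.553 × 10^-3 mol (1:1 mole ratio)
[NaHCO3] = 4.553 × 10^-3 mol / 0.02564 L = 0.1776 mol/L

0.1776 M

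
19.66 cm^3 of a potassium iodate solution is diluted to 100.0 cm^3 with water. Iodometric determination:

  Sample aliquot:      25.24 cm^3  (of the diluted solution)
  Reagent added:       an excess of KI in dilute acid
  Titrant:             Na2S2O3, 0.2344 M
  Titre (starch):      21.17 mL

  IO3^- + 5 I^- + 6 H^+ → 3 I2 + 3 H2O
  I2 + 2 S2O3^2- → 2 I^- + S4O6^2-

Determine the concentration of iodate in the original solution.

0.1667 M

n(S2O3^2-) = 0.02117 × 0.2344 = 4.962 × 10^-3 mol
n(I2) = n(S2O3^2-)/2 = 2.481 × 10^-3 mol
From the 1:3 ratio, n(IO3^-) in the aliquot = 1/3 × 2.481 × 10^-3 = 8.270 × 10^-4 mol
[IO3^-]_dilute = 8.270 × 10^-4 / 0.02524 = 0.03277 mol/L
[IO3^-]_original = 0.03277 × 100.0/19.66 = 0.1667 mol/L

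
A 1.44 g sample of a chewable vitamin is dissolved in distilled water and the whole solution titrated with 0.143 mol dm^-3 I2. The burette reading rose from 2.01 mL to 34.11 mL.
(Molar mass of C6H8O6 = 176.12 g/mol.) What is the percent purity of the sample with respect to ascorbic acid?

56.1 %

C6H8O6 + I2 → C6H6O6 + 2 HI
n(I2) = 0.0321 L × 0.143 mol/L = 4.59 × 10^-3 mol
n(C6H8O6) = 4.59 × 10^-3 mol (1:1 ratio)
mass of C6H8O6 = 4.59 × 10^-3 × 176.12 g/mol = 0.808 g
% C6H8O6 = 0.808 / 1.44 × 100 = 56.1 %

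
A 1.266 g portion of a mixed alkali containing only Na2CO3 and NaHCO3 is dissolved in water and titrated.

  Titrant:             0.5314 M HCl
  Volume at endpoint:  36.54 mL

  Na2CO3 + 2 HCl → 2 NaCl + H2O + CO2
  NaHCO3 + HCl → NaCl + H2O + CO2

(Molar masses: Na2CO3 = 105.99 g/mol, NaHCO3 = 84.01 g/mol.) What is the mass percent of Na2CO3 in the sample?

n(HCl) = 0.03654 × 0.5314 = 0.01942 mol
Let x = n(Na2CO3), y = n(NaHCO3).
Titrant: 2x + 1y = 0.01942;  mass: 105.99x + 84.01y = 1.266
Solving, x = 5.888 × 10^-3 mol, y = 7.641 × 10^-3 mol
mass of Na2CO3 = 5.888 × 10^-3 × 105.99 = 0.6241 g
% Na2CO3 = 0.6241 / 1.266 × 100 = 49.30 %

49.30 %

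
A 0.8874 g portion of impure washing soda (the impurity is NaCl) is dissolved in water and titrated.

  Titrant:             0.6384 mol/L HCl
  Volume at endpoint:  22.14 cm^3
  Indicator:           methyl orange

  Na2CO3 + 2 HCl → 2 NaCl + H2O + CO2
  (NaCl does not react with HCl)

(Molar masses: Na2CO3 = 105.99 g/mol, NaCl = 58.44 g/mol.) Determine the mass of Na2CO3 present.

n(HCl) = 0.02214 × 0.6384 = 0.01413 mol
Let x = n(Na2CO3), y = n(NaCl).
Titrant: 2x = 0.01413;  mass: 105.99x + 58.44y = 0.8874
Solving, x = 7.067 × 10^-3 mol, y = 2.368 × 10^-3 mol
mass of Na2CO3 = 7.067 × 10^-3 × 105.99 = 0.7490 g

0.7490 g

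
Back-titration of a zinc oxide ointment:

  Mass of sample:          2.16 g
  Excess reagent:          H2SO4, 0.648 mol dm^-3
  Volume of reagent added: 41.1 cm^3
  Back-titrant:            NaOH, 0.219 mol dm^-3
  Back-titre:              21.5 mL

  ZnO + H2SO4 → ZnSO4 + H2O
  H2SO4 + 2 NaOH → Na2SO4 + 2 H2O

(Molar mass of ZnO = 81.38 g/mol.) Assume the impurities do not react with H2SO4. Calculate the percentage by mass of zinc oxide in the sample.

91.5 %

n(H2SO4) added = 0.0411 × 0.648 = 0.0266 mol
n(NaOH) used in back-titration = 0.0215 × 0.219 = 4.71 × 10^-3 mol
From the 1:2 ratio, n(H2SO4) left over = 1/2 × 4.71 × 10^-3 = 2.35 × 10^-3 mol
n(H2SO4) consumed by analyte = 0.0266 − 2.35 × 10^-3 = 0.0243 mol
n(ZnO) = 0.0243 mol (1:1 ratio)
mass of ZnO = 0.0243 × 81.38 = 1.98 g
% ZnO = 1.98 / 2.16 × 100 = 91.5 %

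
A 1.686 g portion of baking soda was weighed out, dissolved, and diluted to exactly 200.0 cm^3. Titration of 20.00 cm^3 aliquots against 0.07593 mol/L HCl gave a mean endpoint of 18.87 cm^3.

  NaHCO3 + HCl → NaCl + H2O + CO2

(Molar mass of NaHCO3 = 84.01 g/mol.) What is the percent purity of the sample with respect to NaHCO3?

71.39 %

n(HCl) per titration = 0.01887 × 0.07593 = 1.433 × 10^-3 mol
n(NaHCO3) in each aliquot = 1.433 × 10^-3 mol (1:1 ratio)
n(NaHCO3) in the whole flask = 1.433 × 10^-3 × 200.0/20.00 = 0.01433 mol
mass of NaHCO3 = 0.01433 × 84.01 = 1.204 g
% NaHCO3 = 1.204 / 1.686 × 100 = 71.39 %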